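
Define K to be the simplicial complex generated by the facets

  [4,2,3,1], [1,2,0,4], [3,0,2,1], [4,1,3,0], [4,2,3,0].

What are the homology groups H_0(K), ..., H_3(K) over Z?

Take the total order 0 < 1 < 2 < 3 < 4 on the vertex set. Then K (dimension 3) consists of the simplices:

  0-simplices (5): [0], [1], [2], [3], [4]
  1-simplices (10): [0,1], [0,2], [0,3], [0,4], [1,2], [1,3], [1,4], [2,3], [2,4], [3,4]
  2-simplices (10): [0,1,2], [0,1,3], [0,1,4], [0,2,3], [0,2,4], [0,3,4], [1,2,3], [1,2,4], [1,3,4], [2,3,4]
  3-simplices (5): [0,1,2,3], [0,1,2,4], [0,1,3,4], [0,2,3,4], [1,2,3,4]

so the chain groups are C_0 ≅ Z^5, C_1 ≅ Z^10, C_2 ≅ Z^10, C_3 ≅ Z^5.

The boundary map ∂_1: C_1 → C_0 maps an edge to its endpoints' difference, ∂[p,q] = q − p. For instance
  ∂[0,4] = [4] − [0].
The resulting 5×10 matrix has rank 4, and its Smith normal form has invariant factors (1,1,1,1).

∂_2: C_2 → C_1 sends each 2-simplex [p,q,r] to [q,r] − [p,r] + [p,q]. For instance
  ∂[2,3,4] = [3,4] − [2,4] + [2,3],
  ∂[0,2,3] = [2,3] − [0,3] + [0,2].
The 10×10 boundary matrix has rank 6 and Smith normal form diag(1,1,1,1,1,1).

Boundary ∂_3: C_3 → C_2 sends each 3-simplex σ to the alternating sum Σ_i (−1)^i (σ with its i-th vertex removed). For instance
  ∂[1,2,3,4] = [2,3,4] − [1,3,4] + [1,2,4] − [1,2,3],
  ∂[0,1,2,4] = [1,2,4] − [0,2,4] + [0,1,4] − [0,1,2].
The resulting 10×5 matrix has rank 4, and its Smith normal form has invariant factors (1,1,1,1).

Reading off H_k = ker ∂_k / im ∂_{k+1}:

  H_0: rank C_0 − rank ∂_1 = 5 − 4 = 1, and the invariant factors of ∂_1 are all 1, so H_0 = Z.
  H_1: rank ker ∂_1 − rank ∂_2 = (10 − 4) − 6 = 0, and the invariant factors of ∂_2 are all 1, so H_1 = 0.
  H_2: rank ker ∂_2 − rank ∂_3 = (10 − 6) − 4 = 0, and the invariant factors of ∂_3 are all 1, so H_2 = 0.
  H_3: rank ker ∂_3 − rank ∂_4 = (5 − 4) − 0 = 1, and there is no ∂_4, so H_3 = Z.

(K is a triangulation of the 3-sphere S^3.)

H_0 = Z,  H_1 = 0,  H_2 = 0,  H_3 = Z.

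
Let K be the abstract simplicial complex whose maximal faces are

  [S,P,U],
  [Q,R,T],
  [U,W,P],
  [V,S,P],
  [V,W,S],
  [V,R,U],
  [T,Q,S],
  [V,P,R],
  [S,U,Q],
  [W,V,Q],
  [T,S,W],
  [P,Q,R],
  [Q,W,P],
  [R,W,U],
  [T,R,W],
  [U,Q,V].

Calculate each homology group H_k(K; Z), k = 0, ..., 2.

Take the total order P < Q < R < S < T < U < V < W on the vertex set. Then K (dimension 2) consists of the simplices:

  0-simplices (8): P, Q, R, S, T, U, V, W
  1-simplices (24): PQ, PR, PS, PU, PV, PW, QR, QS, QT, QU, QV, QW, RT, RU, RV, RW, ST, SU, SV, SW, TW, UV, UW, VW
  2-simplices (16): PQR, PQW, PRV, PSU, PSV, PUW, QRT, QST, QSU, QUV, QVW, RTW, RUV, RUW, STW, SVW

Hence C_0 ≅ Z^8, C_1 ≅ Z^24, C_2 ≅ Z^16.

The boundary map ∂_1: C_1 → C_0 is given by ∂[p,q] = [q] − [p]. For instance
  ∂PR = R − P.
The 8×24 boundary matrix has rank 7 and Smith normal form diag(1,1,1,1,1,1,1).

∂_2: C_2 → C_1 acts by ∂[p,q,r] = [q,r] − [p,r] + [p,q]. For instance
  ∂SVW = VW − SW + SV,
  ∂PQW = QW − PW + PQ.
As a 24×16 matrix over Z this has rank 15, with invariant factors (1,1,1,1,1,1,1,1,1,1,1,1,1,1,1).

Reading off H_k = ker ∂_k / im ∂_{k+1}:

  H_0: rank C_0 − rank ∂_1 = 8 − 7 = 1, and the invariant factors of ∂_1 are all 1, so H_0 = Z.
  H_1: rank ker ∂_1 − rank ∂_2 = (24 − 7) − 15 = 2, and the invariant factors of ∂_2 are all 1, so H_1 = Z^2.
  H_2: rank ker ∂_2 − rank ∂_3 = (16 − 15) − 0 = 1, and there is no ∂_3, so H_2 = Z.

H_0 = Z,  H_1 = Z^2,  H_2 = Z.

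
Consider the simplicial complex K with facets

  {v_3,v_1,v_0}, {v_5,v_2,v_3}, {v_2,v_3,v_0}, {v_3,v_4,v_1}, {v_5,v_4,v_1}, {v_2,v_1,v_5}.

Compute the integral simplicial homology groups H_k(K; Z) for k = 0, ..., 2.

H_0 ≅ Z,  H_1 ≅ Z,  H_2 = 0.

Order the vertices as v_0 < v_1 < v_2 < v_3 < v_4 < v_5. Listing each simplex with vertices in this order, K has dimension 2 with simplices:

  0-simplices (6): [v_0], [v_1], [v_2], [v_3], [v_4], [v_5]
  1-simplices (12): [v_0,v_1], [v_0,v_2], [v_0,v_3], [v_1,v_2], [v_1,v_3], [v_1,v_4], [v_1,v_5], [v_2,v_3], [v_2,v_5], [v_3,v_4], [v_3,v_5], [v_4,v_5]
  2-simplices (6): [v_0,v_1,v_3], [v_0,v_2,v_3], [v_1,v_2,v_5], [v_1,v_3,v_4], [v_1,v_4,v_5], [v_2,v_3,v_5]

giving chain groups C_0 ≅ Z^6, C_1 ≅ Z^12, C_2 ≅ Z^6.

Boundary ∂_1: C_1 → C_0 sends each edge [p,q] (with p < q) to q − p.
The resulting 6×12 matrix has rank 5, and its Smith normal form has invariant factors (1,1,1,1,1).

The boundary map ∂_2: C_2 → C_1 maps a triangle to the signed sum of its edges. For instance
  ∂[v_1,v_4,v_5] = [v_4,v_5] − [v_1,v_5] + [v_1,v_4],
  ∂[v_0,v_2,v_3] = [v_2,v_3] − [v_0,v_3] + [v_0,v_2].
As a 12×6 matrix over Z this has rank 6, with invariant factors (1,1,1,1,1,1).

Reading off H_k = ker ∂_k / im ∂_{k+1}:

  H_0: rank C_0 − rank ∂_1 = 6 − 5 = 1, and the invariant factors of ∂_1 are all 1, so H_0 ≅ Z.
  H_1: rank ker ∂_1 − rank ∂_2 = (12 − 5) − 6 = 1, and the invariant factors of ∂_2 are all 1, so H_1 ≅ Z.
  H_2: rank ker ∂_2 − rank ∂_3 = (6 − 6) − 0 = 0, and there is no ∂_3, so H_2 ≅ 0.

As a check, the Euler characteristic is 6 − 12 + 6 = 0, which agrees with 1 − 1 + 0 = 0.
(K is a triangulation of the cylinder S^1 x I.)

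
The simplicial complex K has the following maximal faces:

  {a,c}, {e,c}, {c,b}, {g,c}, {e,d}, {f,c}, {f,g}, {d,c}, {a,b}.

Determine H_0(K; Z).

Fix the vertex order a < b < c < d < e < f < g and write every simplex with vertices in increasing order. Then dim K = 1 and the simplices of K are:

  0-simplices (7): a, b, c, d, e, f, g
  1-simplices (9): ab, ac, bc, cd, ce, cf, cg, de, fg

so the chain groups are C_0 ≅ Z^7, C_1 ≅ Z^9.

The boundary map ∂_1: C_1 → C_0 sends each edge [p,q] (with p < q) to q − p.
The resulting 7×9 matrix has rank 6, and its Smith normal form has invariant factors (1,1,1,1,1,1).

Reading off H_k = ker ∂_k / im ∂_{k+1}:

  H_0: rank C_0 − rank ∂_1 = 7 − 6 = 1, and the invariant factors of ∂_1 are all 1, so H_0 = Z.

H_0 = Z.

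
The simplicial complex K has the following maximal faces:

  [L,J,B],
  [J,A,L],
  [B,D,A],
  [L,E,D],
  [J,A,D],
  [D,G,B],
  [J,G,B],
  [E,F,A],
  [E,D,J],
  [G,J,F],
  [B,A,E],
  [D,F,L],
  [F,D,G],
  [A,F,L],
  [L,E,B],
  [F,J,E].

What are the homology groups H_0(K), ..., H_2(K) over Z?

Fix the vertex order A < B < D < E < F < G < J < L and write every simplex with vertices in increasing order. Then dim K = 2 and the simplices of K are:

  0-simplices (8): A, B, D, E, F, G, J, L
  1-simplices (24): AB, AD, AE, AF, AJ, AL, BD, BE, BG, BJ, BL, DE, DF, DG, DJ, DL, EF, EJ, EL, FG, FJ, FL, GJ, JL
  2-simplices (16): ABD, ABE, ADJ, AEF, AFL, AJL, BDG, BEL, BGJ, BJL, DEJ, DEL, DFG, DFL, EFJ, FGJ

giving chain groups C_0 ≅ Z^8, C_1 ≅ Z^24, C_2 ≅ Z^16.

Boundary ∂_1: C_1 → C_0 is given by ∂[p,q] = [q] − [p]. For instance
  ∂DL = L − D.
As a 8×24 matrix over Z this has rank 7, with invariant factors (1,1,1,1,1,1,1).

Boundary ∂_2: C_2 → C_1 maps a triangle to the signed sum of its edges. For instance
  ∂DFL = FL − DL + DF,
  ∂ABE = BE − AE + AB.
The resulting 24×16 matrix has rank 15, and its Smith normal form has invariant factors (1,1,1,1,1,1,1,1,1,1,1,1,1,1,1).

From H_k ≅ ker(∂_k) / im(∂_{k+1}) we obtain:

  H_0: rank C_0 − rank ∂_1 = 8 − 7 = 1, and the invariant factors of ∂_1 are all 1, so H_0 = Z.
  H_1: rank ker ∂_1 − rank ∂_2 = (24 − 7) − 15 = 2, and the invariant factors of ∂_2 are all 1, so H_1 = Z^2.
  H_2: rank ker ∂_2 − rank ∂_3 = (16 − 15) − 0 = 1, and there is no ∂_3, so H_2 = Z.

As a check, the Euler characteristic is 8 − 24 + 16 = 0, which agrees with 1 − 2 + 1 = 0.
(K is a triangulation of the torus T^2.)

H_0 = Z,  H_1 = Z^2,  H_2 = Z.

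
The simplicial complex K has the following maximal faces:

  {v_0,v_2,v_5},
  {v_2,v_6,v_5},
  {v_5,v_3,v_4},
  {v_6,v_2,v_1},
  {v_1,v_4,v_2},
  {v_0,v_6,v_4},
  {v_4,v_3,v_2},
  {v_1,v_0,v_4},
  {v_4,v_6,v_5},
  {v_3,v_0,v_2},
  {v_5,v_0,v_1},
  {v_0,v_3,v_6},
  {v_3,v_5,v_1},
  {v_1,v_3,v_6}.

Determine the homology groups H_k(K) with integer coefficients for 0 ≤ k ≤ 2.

K has 7 vertices, 21 edges, 14 triangles.
rank ∂_0 = 0, rank ∂_1 = 6 ⇒ b_0 = 7 − 0 − 6 = 1; all invariant factors of ∂_1 are 1 so no torsion. So H_0 = Z.
rank ∂_1 = 6, rank ∂_2 = 13 ⇒ b_1 = 21 − 6 − 13 = 2; all invariant factors of ∂_2 are 1 so no torsion. So H_1 = Z^2.
rank ∂_2 = 13, rank ∂_3 = 0 ⇒ b_2 = 14 − 13 − 0 = 1. So H_2 = Z.

H_0 ≅ Z,  H_1 ≅ Z^2,  H_2 ≅ Z.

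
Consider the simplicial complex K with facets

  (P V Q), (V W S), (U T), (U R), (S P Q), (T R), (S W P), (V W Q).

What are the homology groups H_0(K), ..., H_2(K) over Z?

Take the total order P < Q < R < S < T < U < V < W on the vertex set. Then K (dimension 2) consists of the simplices:

  0-simplices (8): P, Q, R, S, T, U, V, W
  1-simplices (13): PQ, PS, PV, PW, QS, QV, QW, RT, RU, SV, SW, TU, VW
  2-simplices (5): PQS, PQV, PSW, QVW, SVW

so the chain groups are C_0 ≅ Z^8, C_1 ≅ Z^13, C_2 ≅ Z^5.

Boundary ∂_1: C_1 → C_0 sends each edge [p,q] (with p < q) to q − p. For instance
  ∂SV = V − S.
The resulting 8×13 matrix has rank 6, and its Smith normal form has invariant factors (1,1,1,1,1,1).

The boundary map ∂_2: C_2 → C_1 sends each 2-simplex [p,q,r] to [q,r] − [p,r] + [p,q]. For instance
  ∂QVW = VW − QW + QV,
  ∂PQV = QV − PV + PQ.
The resulting 13×5 matrix has rank 5, and its Smith normal form has invariant factors (1,1,1,1,1).

Now H_k = ker ∂_k / im ∂_{k+1}, so:

  H_0: rank C_0 − rank ∂_1 = 8 − 6 = 2, and the invariant factors of ∂_1 are all 1, so H_0 = Z^2.
  H_1: rank ker ∂_1 − rank ∂_2 = (13 − 6) − 5 = 2, and the invariant factors of ∂_2 are all 1, so H_1 = Z^2.
  H_2: rank ker ∂_2 − rank ∂_3 = (5 − 5) − 0 = 0, and there is no ∂_3, so H_2 = 0.

As a check, the Euler characteristic is 8 − 13 + 5 = 0, which agrees with 2 − 2 + 0 = 0.

H_0 = Z^2,  H_1 = Z^2,  H_2 = 0.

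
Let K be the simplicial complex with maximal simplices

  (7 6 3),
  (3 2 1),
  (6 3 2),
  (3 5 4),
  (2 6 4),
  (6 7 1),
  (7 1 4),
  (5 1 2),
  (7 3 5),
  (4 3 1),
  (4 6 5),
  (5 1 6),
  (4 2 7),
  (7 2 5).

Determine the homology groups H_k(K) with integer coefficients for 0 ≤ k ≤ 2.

Order the vertices as 1 < 2 < 3 < 4 < 5 < 6 < 7. Listing each simplex with vertices in this order, K has dimension 2 with simplices:

  0-simplices (7): [1], [2], [3], [4], [5], [6], [7]
  1-simplices (21): [1,2], [1,3], [1,4], [1,5], [1,6], [1,7], [2,3], [2,4], [2,5], [2,6], [2,7], [3,4], [3,5], [3,6], [3,7], [4,5], [4,6], [4,7], [5,6], [5,7], [6,7]
  2-simplices (14): [1,2,3], [1,2,5], [1,3,4], [1,4,7], [1,5,6], [1,6,7], [2,3,6], [2,4,6], [2,4,7], [2,5,7], [3,4,5], [3,5,7], [3,6,7], [4,5,6]

Hence C_0 ≅ Z^7, C_1 ≅ Z^21, C_2 ≅ Z^14.

The boundary map ∂_1: C_1 → C_0 is given by ∂[p,q] = [q] − [p].
This gives a 7×21 integer matrix of rank 6; reducing to Smith normal form yields diagonal entries (1,1,1,1,1,1).

The boundary map ∂_2: C_2 → C_1 sends each 2-simplex [p,q,r] to [q,r] − [p,r] + [p,q]. For instance
  ∂[2,5,7] = [5,7] − [2,7] + [2,5],
  ∂[1,2,3] = [2,3] − [1,3] + [1,2].
This gives a 21×14 integer matrix of rank 13; reducing to Smith normal form yields diagonal entries (1,1,1,1,1,1,1,1,1,1,1,1,1).

Now H_k = ker ∂_k / im ∂_{k+1}, so:

  H_0: rank C_0 − rank ∂_1 = 7 − 6 = 1, and the invariant factors of ∂_1 are all 1, so H_0 ≅ Z.
  H_1: rank ker ∂_1 − rank ∂_2 = (21 − 6) − 13 = 2, and the invariant factors of ∂_2 are all 1, so H_1 ≅ Z^2.
  H_2: rank ker ∂_2 − rank ∂_3 = (14 − 13) − 0 = 1, and there is no ∂_3, so H_2 ≅ Z.

As a check, the Euler characteristic is 7 − 21 + 14 = 0, which agrees with 1 − 2 + 1 = 0.

H_0 = Z,  H_1 = Z^2,  H_2 = Z.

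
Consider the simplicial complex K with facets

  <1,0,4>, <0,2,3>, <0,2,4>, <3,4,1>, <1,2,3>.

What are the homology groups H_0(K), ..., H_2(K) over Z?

Fix the vertex order 0 < 1 < 2 < 3 < 4 and write every simplex with vertices in increasing order. Then dim K = 2 and the simplices of K are:

  0-simplices (5): [0], [1], [2], [3], [4]
  1-simplices (10): [0,1], [0,2], [0,3], [0,4], [1,2], [1,3], [1,4], [2,3], [2,4], [3,4]
  2-simplices (5): [0,1,4], [0,2,3], [0,2,4], [1,2,3], [1,3,4]

so the chain groups are C_0 ≅ Z^5, C_1 ≅ Z^10, C_2 ≅ Z^5.

Boundary ∂_1: C_1 → C_0 is given by ∂[p,q] = [q] − [p]. For instance
  ∂[0,2] = [2] − [0].
The 5×10 boundary matrix has rank 4 and Smith normal form diag(1,1,1,1).

∂_2: C_2 → C_1 maps a triangle to the signed sum of its edges. For instance
  ∂[0,1,4] = [1,4] − [0,4] + [0,1],
  ∂[1,3,4] = [3,4] − [1,4] + [1,3].
The 10×5 boundary matrix has rank 5 and Smith normal form diag(1,1,1,1,1).

Computing H_k = (kernel of ∂_k) / (image of ∂_{k+1}):

  H_0: rank C_0 − rank ∂_1 = 5 − 4 = 1, and the invariant factors of ∂_1 are all 1, so H_0 ≅ Z.
  H_1: rank ker ∂_1 − rank ∂_2 = (10 − 4) − 5 = 1, and the invariant factors of ∂_2 are all 1, so H_1 ≅ Z.
  H_2: rank ker ∂_2 − rank ∂_3 = (5 − 5) − 0 = 0, and there is no ∂_3, so H_2 ≅ 0.

As a check, the Euler characteristic is 5 − 10 + 5 = 0, which agrees with 1 − 1 + 0 = 0.

H_0 = Z,  H_1 = Z,  H_2 = 0.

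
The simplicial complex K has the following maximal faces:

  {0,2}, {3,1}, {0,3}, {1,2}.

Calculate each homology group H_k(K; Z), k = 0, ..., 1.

H_0 ≅ Z,  H_1 ≅ Z.

Fix the vertex order 0 < 1 < 2 < 3 and write every simplex with vertices in increasing order. Then dim K = 1 and the simplices of K are:

  0-simplices (4): [0], [1], [2], [3]
  1-simplices (4): [0,2], [0,3], [1,2], [1,3]

giving chain groups C_0 ≅ Z^4, C_1 ≅ Z^4.

The boundary map ∂_1: C_1 → C_0 is given by ∂[p,q] = [q] − [p].
The resulting 4×4 matrix has rank 3, and its Smith normal form has invariant factors (1,1,1).

Computing H_k = (kernel of ∂_k) / (image of ∂_{k+1}):

  H_0: rank C_0 − rank ∂_1 = 4 − 3 = 1, and the invariant factors of ∂_1 are all 1, so H_0 = Z.
  H_1: rank ker ∂_1 − rank ∂_2 = (4 − 3) − 0 = 1, and there is no ∂_2, so H_1 = Z.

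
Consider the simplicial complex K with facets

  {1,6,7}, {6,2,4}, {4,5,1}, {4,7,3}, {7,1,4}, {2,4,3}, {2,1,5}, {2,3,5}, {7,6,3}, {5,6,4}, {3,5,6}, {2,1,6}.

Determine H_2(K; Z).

H_2 ≅ 0.

We work with the vertex ordering 1 < 2 < 3 < 4 < 5 < 6 < 7. The simplices of K, each written with vertices in increasing order, are:

  0-simplices (7): [1], [2], [3], [4], [5], [6], [7]
  1-simplices (18): [1,2], [1,4], [1,5], [1,6], [1,7], [2,3], [2,4], [2,5], [2,6], [3,4], [3,5], [3,6], [3,7], [4,5], [4,6], [4,7], [5,6], [6,7]
  2-simplices (12): [1,2,5], [1,2,6], [1,4,5], [1,4,7], [1,6,7], [2,3,4], [2,3,5], [2,4,6], [3,4,7], [3,5,6], [3,6,7], [4,5,6]

so the chain groups are C_0 ≅ Z^7, C_1 ≅ Z^18, C_2 ≅ Z^12.

The boundary map ∂_1: C_1 → C_0 is given by ∂[p,q] = [q] − [p]. For instance
  ∂[5,6] = [6] − [5].
As a 7×18 matrix over Z this has rank 6, with invariant factors (1,1,1,1,1,1).

The boundary map ∂_2: C_2 → C_1 sends each 2-simplex [p,q,r] to [q,r] − [p,r] + [p,q]. For instance
  ∂[1,2,6] = [2,6] − [1,6] + [1,2],
  ∂[2,4,6] = [4,6] − [2,6] + [2,4].
The resulting 18×12 matrix has rank 12, and its Smith normal form has invariant factors (1,1,1,1,1,1,1,1,1,1,1,2).

Now H_k = ker ∂_k / im ∂_{k+1}, so:

  H_2: rank ker ∂_2 − rank ∂_3 = (12 − 12) − 0 = 0, and there is no ∂_3, so H_2 = 0.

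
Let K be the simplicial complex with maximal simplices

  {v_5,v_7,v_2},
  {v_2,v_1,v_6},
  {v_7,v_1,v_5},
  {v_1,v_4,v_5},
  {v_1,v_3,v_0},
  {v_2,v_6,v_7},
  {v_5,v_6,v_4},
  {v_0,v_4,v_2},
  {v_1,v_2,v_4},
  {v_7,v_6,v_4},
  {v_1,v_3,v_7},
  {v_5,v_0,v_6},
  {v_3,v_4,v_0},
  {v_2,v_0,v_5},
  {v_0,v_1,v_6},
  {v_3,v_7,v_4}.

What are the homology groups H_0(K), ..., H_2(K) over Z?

H_0 ≅ Z,  H_1 ≅ Z^2,  H_2 ≅ Z.

Order the vertices as v_0 < v_1 < v_2 < v_3 < v_4 < v_5 < v_6 < v_7. Listing each simplex with vertices in this order, K has dimension 2 with simplices:

  0-simplices (8): [v_0], [v_1], [v_2], [v_3], [v_4], [v_5], [v_6], [v_7]
  1-simplices (24): (24 of them)
  2-simplices (16): (16 of them)

giving chain groups C_0 ≅ Z^8, C_1 ≅ Z^24, C_2 ≅ Z^16.

∂_1: C_1 → C_0 is given by ∂[p,q] = [q] − [p]. For instance
  ∂[v_4,v_6] = [v_6] − [v_4].
The resulting 8×24 matrix has rank 7, and its Smith normal form has invariant factors (1,1,1,1,1,1,1).

∂_2: C_2 → C_1 acts by ∂[p,q,r] = [q,r] − [p,r] + [p,q]. For instance
  ∂[v_0,v_5,v_6] = [v_5,v_6] − [v_0,v_6] + [v_0,v_5],
  ∂[v_1,v_4,v_5] = [v_4,v_5] − [v_1,v_5] + [v_1,v_4].
The 24×16 boundary matrix has rank 15 and Smith normal form diag(1,1,1,1,1,1,1,1,1,1,1,1,1,1,1).

Now H_k = ker ∂_k / im ∂_{k+1}, so:

  H_0: rank C_0 − rank ∂_1 = 8 − 7 = 1, and the invariant factors of ∂_1 are all 1, so H_0 = Z.
  H_1: rank ker ∂_1 − rank ∂_2 = (24 − 7) − 15 = 2, and the invariant factors of ∂_2 are all 1, so H_1 = Z^2.
  H_2: rank ker ∂_2 − rank ∂_3 = (16 − 15) − 0 = 1, and there is no ∂_3, so H_2 = Z.

As a check, the Euler characteristic is 8 − 24 + 16 = 0, which agrees with 1 − 2 + 1 = 0.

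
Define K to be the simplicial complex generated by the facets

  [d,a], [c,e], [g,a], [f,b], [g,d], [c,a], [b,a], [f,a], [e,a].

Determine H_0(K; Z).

H_0 ≅ Z.

Take the total order a < b < c < d < e < f < g on the vertex set. Then K (dimension 1) consists of the simplices:

  0-simplices (7): a, b, c, d, e, f, g
  1-simplices (9): ab, ac, ad, ae, af, ag, bf, ce, dg

so the chain groups are C_0 ≅ Z^7, C_1 ≅ Z^9.

∂_1: C_1 → C_0 is given by ∂[p,q] = [q] − [p]. For instance
  ∂bf = f − b.
This gives a 7×9 integer matrix of rank 6; reducing to Smith normal form yields diagonal entries (1,1,1,1,1,1).

Now H_k = ker ∂_k / im ∂_{k+1}, so:

  H_0: rank C_0 − rank ∂_1 = 7 − 6 = 1, and the invariant factors of ∂_1 are all 1, so H_0 = Z.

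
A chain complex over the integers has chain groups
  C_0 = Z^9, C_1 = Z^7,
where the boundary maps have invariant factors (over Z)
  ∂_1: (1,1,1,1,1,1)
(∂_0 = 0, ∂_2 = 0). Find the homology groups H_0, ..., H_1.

H_0 ≅ Z^3,  H_1 ≅ Z.

H_0: b_0 = 9 − 0 − 6 = 3; torsion from ∂_1 factors > 1: none. So H_0 ≅ Z^3.
H_1: b_1 = 7 − 6 − 0 = 1; torsion from ∂_2 factors > 1: none. So H_1 ≅ Z.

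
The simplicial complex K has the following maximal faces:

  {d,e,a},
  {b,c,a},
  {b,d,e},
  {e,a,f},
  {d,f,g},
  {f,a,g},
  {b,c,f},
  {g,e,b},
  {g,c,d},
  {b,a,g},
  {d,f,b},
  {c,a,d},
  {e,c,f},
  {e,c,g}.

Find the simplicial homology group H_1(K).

Fix the vertex order a < b < c < d < e < f < g and write every simplex with vertices in increasing order. Then dim K = 2 and the simplices of K are:

  0-simplices (7): a, b, c, d, e, f, g
  1-simplices (21): ab, ac, ad, ae, af, ag, bc, bd, be, bf, bg, cd, ce, cf, cg, de, df, dg, ef, eg, fg
  2-simplices (14): abc, abg, acd, ade, aef, afg, bcf, bde, bdf, beg, cdg, cef, ceg, dfg

so the chain groups are C_0 ≅ Z^7, C_1 ≅ Z^21, C_2 ≅ Z^14.

Boundary ∂_1: C_1 → C_0 sends each edge [p,q] (with p < q) to q − p.
The 7×21 boundary matrix has rank 6 and Smith normal form diag(1,1,1,1,1,1).

The boundary map ∂_2: C_2 → C_1 acts by ∂[p,q,r] = [q,r] − [p,r] + [p,q]. For instance
  ∂afg = fg − ag + af,
  ∂bdf = df − bf + bd.
As a 21×14 matrix over Z this has rank 13, with invariant factors (1,1,1,1,1,1,1,1,1,1,1,1,1).

From H_k ≅ ker(∂_k) / im(∂_{k+1}) we obtain:

  H_1: rank ker ∂_1 − rank ∂_2 = (21 − 6) − 13 = 2, and the invariant factors of ∂_2 are all 1, so H_1 = Z^2.

(K is a triangulation of the torus T^2.)

H_1 ≅ Z^2.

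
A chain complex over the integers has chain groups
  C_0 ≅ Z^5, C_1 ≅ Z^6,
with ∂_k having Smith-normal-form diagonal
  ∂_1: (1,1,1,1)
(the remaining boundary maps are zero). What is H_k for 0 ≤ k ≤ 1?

H_0 ≅ Z,  H_1 ≅ Z^2.

H_0: b_0 = 5 − 0 − 4 = 1; torsion from ∂_1 factors > 1: none. So H_0 ≅ Z.
H_1: b_1 = 6 − 4 − 0 = 2; torsion from ∂_2 factors > 1: none. So H_1 ≅ Z^2.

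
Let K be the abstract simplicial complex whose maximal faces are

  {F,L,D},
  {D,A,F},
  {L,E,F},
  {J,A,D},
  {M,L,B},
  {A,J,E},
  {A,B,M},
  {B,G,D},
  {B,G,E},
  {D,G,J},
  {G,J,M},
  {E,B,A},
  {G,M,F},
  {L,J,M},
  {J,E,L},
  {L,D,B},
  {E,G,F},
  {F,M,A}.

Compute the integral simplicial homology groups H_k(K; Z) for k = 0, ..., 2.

H_0 = Z,  H_1 = Z^2,  H_2 = Z.

Fix the vertex order A < B < D < E < F < G < J < L < M and write every simplex with vertices in increasing order. Then dim K = 2 and the simplices of K are:

  0-simplices (9): A, B, D, E, F, G, J, L, M
  1-simplices (27): AB, AD, AE, AF, AJ, AM, BD, BE, BG, BL, BM, DF, DG, DJ, DL, EF, EG, EJ, EL, FG, FL, FM, GJ, GM, JL, JM, LM
  2-simplices (18): ABE, ABM, ADF, ADJ, AEJ, AFM, BDG, BDL, BEG, BLM, DFL, DGJ, EFG, EFL, EJL, FGM, GJM, JLM

Hence C_0 ≅ Z^9, C_1 ≅ Z^27, C_2 ≅ Z^18.

Boundary ∂_1: C_1 → C_0 sends each edge [p,q] (with p < q) to q − p.
The 9×27 boundary matrix has rank 8 and Smith normal form diag(1,1,1,1,1,1,1,1).

Boundary ∂_2: C_2 → C_1 acts by ∂[p,q,r] = [q,r] − [p,r] + [p,q]. For instance
  ∂GJM = JM − GM + GJ,
  ∂AFM = FM − AM + AF.
This gives a 27×18 integer matrix of rank 17; reducing to Smith normal form yields diagonal entries (1,1,1,1,1,1,1,1,1,1,1,1,1,1,1,1,1).

From H_k ≅ ker(∂_k) / im(∂_{k+1}) we obtain:

  H_0: rank C_0 − rank ∂_1 = 9 − 8 = 1, and the invariant factors of ∂_1 are all 1, so H_0 = Z.
  H_1: rank ker ∂_1 − rank ∂_2 = (27 − 8) − 17 = 2, and the invariant factors of ∂_2 are all 1, so H_1 = Z^2.
  H_2: rank ker ∂_2 − rank ∂_3 = (18 − 17) − 0 = 1, and there is no ∂_3, so H_2 = Z.

As a check, the Euler characteristic is 9 − 27 + 18 = 0, which agrees with 1 − 2 + 1 = 0.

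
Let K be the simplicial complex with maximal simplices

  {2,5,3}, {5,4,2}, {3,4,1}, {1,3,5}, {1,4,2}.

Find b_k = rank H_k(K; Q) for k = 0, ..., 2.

Order the vertices as 1 < 2 < 3 < 4 < 5. Listing each simplex with vertices in this order, K has dimension 2 with simplices:

  0-simplices (5): [1], [2], [3], [4], [5]
  1-simplices (10): [1,2], [1,3], [1,4], [1,5], [2,3], [2,4], [2,5], [3,4], [3,5], [4,5]
  2-simplices (5): [1,2,4], [1,3,4], [1,3,5], [2,3,5], [2,4,5]

so the chain groups are C_0 ≅ Z^5, C_1 ≅ Z^10, C_2 ≅ Z^5.

∂_1: C_1 → C_0 is given by ∂[p,q] = [q] − [p].
This gives a 5×10 integer matrix of rank 4; reducing to Smith normal form yields diagonal entries (1,1,1,1).

Boundary ∂_2: C_2 → C_1 sends each 2-simplex [p,q,r] to [q,r] − [p,r] + [p,q]. For instance
  ∂[1,3,4] = [3,4] − [1,4] + [1,3],
  ∂[1,3,5] = [3,5] − [1,5] + [1,3].
The 10×5 boundary matrix has rank 5 and Smith normal form diag(1,1,1,1,1).

From H_k ≅ ker(∂_k) / im(∂_{k+1}) we obtain:

  H_0: rank C_0 − rank ∂_1 = 5 − 4 = 1, and the invariant factors of ∂_1 are all 1, so H_0 ≅ Z.
  H_1: rank ker ∂_1 − rank ∂_2 = (10 − 4) − 5 = 1, and the invariant factors of ∂_2 are all 1, so H_1 ≅ Z.
  H_2: rank ker ∂_2 − rank ∂_3 = (5 − 5) − 0 = 0, and there is no ∂_3, so H_2 ≅ 0.

As a check, the Euler characteristic is 5 − 10 + 5 = 0, which agrees with 1 − 1 + 0 = 0.

Hence the Betti numbers are b_0 = 1, b_1 = 1, b_2 = 0.

b_0 = 1, b_1 = 1, b_2 = 0.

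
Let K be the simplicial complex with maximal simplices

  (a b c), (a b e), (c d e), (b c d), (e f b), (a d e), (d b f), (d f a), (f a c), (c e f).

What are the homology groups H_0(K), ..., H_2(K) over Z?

H_0 ≅ Z,  H_1 ≅ Z/2Z,  H_2 = 0.

We work with the vertex ordering a < b < c < d < e < f. The simplices of K, each written with vertices in increasing order, are:

  0-simplices (6): a, b, c, d, e, f
  1-simplices (15): ab, ac, ad, ae, af, bc, bd, be, bf, cd, ce, cf, de, df, ef
  2-simplices (10): abc, abe, acf, ade, adf, bcd, bdf, bef, cde, cef

giving chain groups C_0 ≅ Z^6, C_1 ≅ Z^15, C_2 ≅ Z^10.

∂_1: C_1 → C_0 is given by ∂[p,q] = [q] − [p]. For instance
  ∂ce = e − c.
As a 6×15 matrix over Z this has rank 5, with invariant factors (1,1,1,1,1).

The boundary map ∂_2: C_2 → C_1 sends each 2-simplex [p,q,r] to [q,r] − [p,r] + [p,q]. For instance
  ∂acf = cf − af + ac,
  ∂bef = ef − bf + be.
This gives a 15×10 integer matrix of rank 10; reducing to Smith normal form yields diagonal entries (1,1,1,1,1,1,1,1,1,2).

Computing H_k = (kernel of ∂_k) / (image of ∂_{k+1}):

  H_0: rank C_0 − rank ∂_1 = 6 − 5 = 1, and the invariant factors of ∂_1 are all 1, so H_0 = Z.
  H_1: rank ker ∂_1 − rank ∂_2 = (15 − 5) − 10 = 0, and ∂_2 has invariant factor 2 > 1, so H_1 = Z/2Z.
  H_2: rank ker ∂_2 − rank ∂_3 = (10 − 10) − 0 = 0, and there is no ∂_3, so H_2 = 0.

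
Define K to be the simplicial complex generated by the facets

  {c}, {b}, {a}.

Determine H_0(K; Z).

H_0 ≅ Z^3.

Fix the vertex order a < b < c and write every simplex with vertices in increasing order. Then dim K = 0 and the simplices of K are:

  0-simplices (3): a, b, c

so the chain groups are C_0 ≅ Z^3.

Now H_k = ker ∂_k / im ∂_{k+1}, so:

  H_0: rank C_0 − rank ∂_1 = 3 − 0 = 3, and there is no ∂_1, so H_0 ≅ Z^3.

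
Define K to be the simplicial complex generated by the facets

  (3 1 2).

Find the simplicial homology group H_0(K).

We work with the vertex ordering 1 < 2 < 3. The simplices of K, each written with vertices in increasing order, are:

  0-simplices (3): [1], [2], [3]
  1-simplices (3): [1,2], [1,3], [2,3]
  2-simplices (1): [1,2,3]

Hence C_0 ≅ Z^3, C_1 ≅ Z^3, C_2 ≅ Z^1.

The boundary map ∂_1: C_1 → C_0 sends each edge [p,q] (with p < q) to q − p. For instance
  ∂[2,3] = [3] − [2].
The 3×3 boundary matrix has rank 2 and Smith normal form diag(1,1).

∂_2: C_2 → C_1 maps a triangle to the signed sum of its edges. For instance
  ∂[1,2,3] = [2,3] − [1,3] + [1,2].
This gives a 3×1 integer matrix of rank 1; reducing to Smith normal form yields diagonal entries (1).

From H_k ≅ ker(∂_k) / im(∂_{k+1}) we obtain:

  H_0: rank C_0 − rank ∂_1 = 3 − 2 = 1, and the invariant factors of ∂_1 are all 1, so H_0 = Z.

H_0 ≅ Z.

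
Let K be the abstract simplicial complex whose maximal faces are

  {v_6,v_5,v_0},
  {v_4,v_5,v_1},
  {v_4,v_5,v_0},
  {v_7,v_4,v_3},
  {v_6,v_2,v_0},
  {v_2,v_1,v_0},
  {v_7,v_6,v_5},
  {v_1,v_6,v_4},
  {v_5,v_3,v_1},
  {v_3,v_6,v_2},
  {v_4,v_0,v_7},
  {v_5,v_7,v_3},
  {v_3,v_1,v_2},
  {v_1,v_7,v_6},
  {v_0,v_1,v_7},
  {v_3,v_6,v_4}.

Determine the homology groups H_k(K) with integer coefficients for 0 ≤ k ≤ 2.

Order the vertices as v_0 < v_1 < v_2 < v_3 < v_4 < v_5 < v_6 < v_7. Listing each simplex with vertices in this order, K has dimension 2 with simplices:

  0-simplices (8): [v_0], [v_1], [v_2], [v_3], [v_4], [v_5], [v_6], [v_7]
  1-simplices (24): (24 of them)
  2-simplices (16): (16 of them)

so the chain groups are C_0 ≅ Z^8, C_1 ≅ Z^24, C_2 ≅ Z^16.

The boundary map ∂_1: C_1 → C_0 is given by ∂[p,q] = [q] − [p]. For instance
  ∂[v_1,v_5] = [v_5] − [v_1].
The resulting 8×24 matrix has rank 7, and its Smith normal form has invariant factors (1,1,1,1,1,1,1).

Boundary ∂_2: C_2 → C_1 maps a triangle to the signed sum of its edges. For instance
  ∂[v_1,v_4,v_6] = [v_4,v_6] − [v_1,v_6] + [v_1,v_4],
  ∂[v_2,v_3,v_6] = [v_3,v_6] − [v_2,v_6] + [v_2,v_3].
This gives a 24×16 integer matrix of rank 15; reducing to Smith normal form yields diagonal entries (1,1,1,1,1,1,1,1,1,1,1,1,1,1,1).

Now H_k = ker ∂_k / im ∂_{k+1}, so:

  H_0: rank C_0 − rank ∂_1 = 8 − 7 = 1, and the invariant factors of ∂_1 are all 1, so H_0 ≅ Z.
  H_1: rank ker ∂_1 − rank ∂_2 = (24 − 7) − 15 = 2, and the invariant factors of ∂_2 are all 1, so H_1 ≅ Z^2.
  H_2: rank ker ∂_2 − rank ∂_3 = (16 − 15) − 0 = 1, and there is no ∂_3, so H_2 ≅ Z.

As a check, the Euler characteristic is 8 − 24 + 16 = 0, which agrees with 1 − 2 + 1 = 0.

H_0 = Z,  H_1 = Z^2,  H_2 = Z.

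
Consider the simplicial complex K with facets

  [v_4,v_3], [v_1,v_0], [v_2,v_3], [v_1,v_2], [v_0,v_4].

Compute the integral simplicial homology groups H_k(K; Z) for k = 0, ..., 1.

H_0 = Z,  H_1 = Z.

K has 5 vertices, 5 edges.
rank ∂_0 = 0, rank ∂_1 = 4 ⇒ b_0 = 5 − 0 − 4 = 1; all invariant factors of ∂_1 are 1 so no torsion. So H_0 ≅ Z.
rank ∂_1 = 4, rank ∂_2 = 0 ⇒ b_1 = 5 − 4 − 0 = 1. So H_1 ≅ Z.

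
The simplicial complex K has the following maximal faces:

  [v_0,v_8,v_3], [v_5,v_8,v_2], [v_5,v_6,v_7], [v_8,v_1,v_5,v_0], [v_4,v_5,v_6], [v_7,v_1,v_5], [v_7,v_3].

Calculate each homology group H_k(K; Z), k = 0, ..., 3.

H_0 ≅ Z,  H_1 ≅ Z,  H_2 = 0,  H_3 = 0.

Order the vertices as v_0 < v_1 < v_2 < v_3 < v_4 < v_5 < v_6 < v_7 < v_8. Listing each simplex with vertices in this order, K has dimension 3 with simplices:

  0-simplices (9): [v_0], [v_1], [v_2], [v_3], [v_4], [v_5], [v_6], [v_7], [v_8]
  1-simplices (17): (17 of them)
  2-simplices (9): [v_0,v_1,v_5], [v_0,v_1,v_8], [v_0,v_3,v_8], [v_0,v_5,v_8], [v_1,v_5,v_7], [v_1,v_5,v_8], [v_2,v_5,v_8], [v_4,v_5,v_6], [v_5,v_6,v_7]
  3-simplices (1): [v_0,v_1,v_5,v_8]

so the chain groups are C_0 ≅ Z^9, C_1 ≅ Z^17, C_2 ≅ Z^9, C_3 ≅ Z^1.

∂_1: C_1 → C_0 sends each edge [p,q] (with p < q) to q − p.
This gives a 9×17 integer matrix of rank 8; reducing to Smith normal form yields diagonal entries (1,1,1,1,1,1,1,1).

The boundary map ∂_2: C_2 → C_1 maps a triangle to the signed sum of its edges. For instance
  ∂[v_1,v_5,v_8] = [v_5,v_8] − [v_1,v_8] + [v_1,v_5],
  ∂[v_0,v_3,v_8] = [v_3,v_8] − [v_0,v_8] + [v_0,v_3].
The 17×9 boundary matrix has rank 8 and Smith normal form diag(1,1,1,1,1,1,1,1).

Boundary ∂_3: C_3 → C_2 sends each 3-simplex σ to the alternating sum Σ_i (−1)^i (σ with its i-th vertex removed). For instance
  ∂[v_0,v_1,v_5,v_8] = [v_1,v_5,v_8] − [v_0,v_5,v_8] + [v_0,v_1,v_8] − [v_0,v_1,v_5].
The resulting 9×1 matrix has rank 1, and its Smith normal form has invariant factors (1).

Now H_k = ker ∂_k / im ∂_{k+1}, so:

  H_0: rank C_0 − rank ∂_1 = 9 − 8 = 1, and the invariant factors of ∂_1 are all 1, so H_0 = Z.
  H_1: rank ker ∂_1 − rank ∂_2 = (17 − 8) − 8 = 1, and the invariant factors of ∂_2 are all 1, so H_1 = Z.
  H_2: rank ker ∂_2 − rank ∂_3 = (9 − 8) − 1 = 0, and the invariant factors of ∂_3 are all 1, so H_2 = 0.
  H_3: rank ker ∂_3 − rank ∂_4 = (1 − 1) − 0 = 0, and there is no ∂_4, so H_3 = 0.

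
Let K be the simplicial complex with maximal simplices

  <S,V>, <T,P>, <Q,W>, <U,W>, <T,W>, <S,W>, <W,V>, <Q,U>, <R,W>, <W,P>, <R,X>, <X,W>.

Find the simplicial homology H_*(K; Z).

Fix the vertex order P < Q < R < S < T < U < V < W < X and write every simplex with vertices in increasing order. Then dim K = 1 and the simplices of K are:

  0-simplices (9): P, Q, R, S, T, U, V, W, X
  1-simplices (12): PT, PW, QU, QW, RW, RX, SV, SW, TW, UW, VW, WX

so the chain groups are C_0 ≅ Z^9, C_1 ≅ Z^12.

Boundary ∂_1: C_1 → C_0 is given by ∂[p,q] = [q] − [p].
The resulting 9×12 matrix has rank 8, and its Smith normal form has invariant factors (1,1,1,1,1,1,1,1).

Reading off H_k = ker ∂_k / im ∂_{k+1}:

  H_0: rank C_0 − rank ∂_1 = 9 − 8 = 1, and the invariant factors of ∂_1 are all 1, so H_0 ≅ Z.
  H_1: rank ker ∂_1 − rank ∂_2 = (12 − 8) − 0 = 4, and there is no ∂_2, so H_1 ≅ Z^4.

H_0 = Z,  H_1 = Z^4.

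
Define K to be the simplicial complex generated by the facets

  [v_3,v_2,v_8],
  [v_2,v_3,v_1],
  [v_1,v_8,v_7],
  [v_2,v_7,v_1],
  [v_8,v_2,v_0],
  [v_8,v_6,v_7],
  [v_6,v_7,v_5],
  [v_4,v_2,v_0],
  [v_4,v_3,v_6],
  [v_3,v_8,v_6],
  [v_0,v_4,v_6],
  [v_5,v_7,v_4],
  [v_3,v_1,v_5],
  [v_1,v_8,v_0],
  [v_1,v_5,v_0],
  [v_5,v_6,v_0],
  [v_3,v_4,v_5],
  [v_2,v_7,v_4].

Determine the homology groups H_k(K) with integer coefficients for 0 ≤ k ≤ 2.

Order the vertices as v_0 < v_1 < v_2 < v_3 < v_4 < v_5 < v_6 < v_7 < v_8. Listing each simplex with vertices in this order, K has dimension 2 with simplices:

  0-simplices (9): [v_0], [v_1], [v_2], [v_3], [v_4], [v_5], [v_6], [v_7], [v_8]
  1-simplices (27): (27 of them)
  2-simplices (18): (18 of them)

giving chain groups C_0 ≅ Z^9, C_1 ≅ Z^27, C_2 ≅ Z^18.

The boundary map ∂_1: C_1 → C_0 is given by ∂[p,q] = [q] − [p].
The resulting 9×27 matrix has rank 8, and its Smith normal form has invariant factors (1,1,1,1,1,1,1,1).

∂_2: C_2 → C_1 sends each 2-simplex [p,q,r] to [q,r] − [p,r] + [p,q]. For instance
  ∂[v_1,v_3,v_5] = [v_3,v_5] − [v_1,v_5] + [v_1,v_3],
  ∂[v_2,v_4,v_7] = [v_4,v_7] − [v_2,v_7] + [v_2,v_4].
As a 27×18 matrix over Z this has rank 18, with invariant factors (1,1,1,1,1,1,1,1,1,1,1,1,1,1,1,1,1,2).

Computing H_k = (kernel of ∂_k) / (image of ∂_{k+1}):

  H_0: rank C_0 − rank ∂_1 = 9 − 8 = 1, and the invariant factors of ∂_1 are all 1, so H_0 ≅ Z.
  H_1: rank ker ∂_1 − rank ∂_2 = (27 − 8) − 18 = 1, and ∂_2 has invariant factor 2 > 1, so H_1 ≅ Z ⊕ Z/2Z.
  H_2: rank ker ∂_2 − rank ∂_3 = (18 − 18) − 0 = 0, and there is no ∂_3, so H_2 ≅ 0.

As a check, the Euler characteristic is 9 − 27 + 18 = 0, which agrees with 1 − 1 + 0 = 0.

H_0 = Z,  H_1 = Z ⊕ Z/2Z,  H_2 = 0.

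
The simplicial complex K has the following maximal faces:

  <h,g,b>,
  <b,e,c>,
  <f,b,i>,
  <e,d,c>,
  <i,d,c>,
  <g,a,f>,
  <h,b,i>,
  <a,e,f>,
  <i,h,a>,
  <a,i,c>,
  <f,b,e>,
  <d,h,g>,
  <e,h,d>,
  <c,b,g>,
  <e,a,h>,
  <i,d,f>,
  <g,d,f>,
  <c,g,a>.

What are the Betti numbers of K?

b_0 = 1, b_1 = 2, b_2 = 1.

K has 9 vertices, 27 edges, 18 triangles.
rank ∂_0 = 0, rank ∂_1 = 8 ⇒ b_0 = 9 − 0 − 8 = 1; all invariant factors of ∂_1 are 1 so no torsion. So H_0 ≅ Z.
rank ∂_1 = 8, rank ∂_2 = 17 ⇒ b_1 = 27 − 8 − 17 = 2; all invariant factors of ∂_2 are 1 so no torsion. So H_1 ≅ Z^2.
rank ∂_2 = 17, rank ∂_3 = 0 ⇒ b_2 = 18 − 17 − 0 = 1. So H_2 ≅ Z.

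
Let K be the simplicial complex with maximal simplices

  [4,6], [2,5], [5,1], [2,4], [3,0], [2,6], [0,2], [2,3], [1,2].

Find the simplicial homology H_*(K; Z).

H_0 = Z,  H_1 = Z^3.

We work with the vertex ordering 0 < 1 < 2 < 3 < 4 < 5 < 6. The simplices of K, each written with vertices in increasing order, are:

  0-simplices (7): [0], [1], [2], [3], [4], [5], [6]
  1-simplices (9): [0,2], [0,3], [1,2], [1,5], [2,3], [2,4], [2,5], [2,6], [4,6]

so the chain groups are C_0 ≅ Z^7, C_1 ≅ Z^9.

∂_1: C_1 → C_0 maps an edge to its endpoints' difference, ∂[p,q] = q − p. For instance
  ∂[0,3] = [3] − [0].
As a 7×9 matrix over Z this has rank 6, with invariant factors (1,1,1,1,1,1).

Now H_k = ker ∂_k / im ∂_{k+1}, so:

  H_0: rank C_0 − rank ∂_1 = 7 − 6 = 1, and the invariant factors of ∂_1 are all 1, so H_0 = Z.
  H_1: rank ker ∂_1 − rank ∂_2 = (9 − 6) − 0 = 3, and there is no ∂_2, so H_1 = Z^3.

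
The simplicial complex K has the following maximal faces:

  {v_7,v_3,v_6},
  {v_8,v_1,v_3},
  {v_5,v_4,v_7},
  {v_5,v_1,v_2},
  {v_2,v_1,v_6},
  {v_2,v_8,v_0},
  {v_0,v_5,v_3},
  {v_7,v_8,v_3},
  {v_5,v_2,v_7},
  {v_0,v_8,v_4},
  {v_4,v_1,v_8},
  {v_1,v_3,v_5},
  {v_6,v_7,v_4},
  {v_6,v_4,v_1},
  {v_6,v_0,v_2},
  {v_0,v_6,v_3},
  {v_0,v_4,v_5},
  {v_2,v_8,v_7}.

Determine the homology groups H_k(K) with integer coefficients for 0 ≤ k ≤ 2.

H_0 ≅ Z,  H_1 ≅ Z^2,  H_2 ≅ Z.

We work with the vertex ordering v_0 < v_1 < v_2 < v_3 < v_4 < v_5 < v_6 < v_7 < v_8. The simplices of K, each written with vertices in increasing order, are:

  0-simplices (9): [v_0], [v_1], [v_2], [v_3], [v_4], [v_5], [v_6], [v_7], [v_8]
  1-simplices (27): (27 of them)
  2-simplices (18): (18 of them)

giving chain groups C_0 ≅ Z^9, C_1 ≅ Z^27, C_2 ≅ Z^18.

∂_1: C_1 → C_0 sends each edge [p,q] (with p < q) to q − p.
As a 9×27 matrix over Z this has rank 8, with invariant factors (1,1,1,1,1,1,1,1).

∂_2: C_2 → C_1 sends each 2-simplex [p,q,r] to [q,r] − [p,r] + [p,q]. For instance
  ∂[v_0,v_4,v_8] = [v_4,v_8] − [v_0,v_8] + [v_0,v_4],
  ∂[v_0,v_2,v_6] = [v_2,v_6] − [v_0,v_6] + [v_0,v_2].
The 27×18 boundary matrix has rank 17 and Smith normal form diag(1,1,1,1,1,1,1,1,1,1,1,1,1,1,1,1,1).

Reading off H_k = ker ∂_k / im ∂_{k+1}:

  H_0: rank C_0 − rank ∂_1 = 9 − 8 = 1, and the invariant factors of ∂_1 are all 1, so H_0 = Z.
  H_1: rank ker ∂_1 − rank ∂_2 = (27 − 8) − 17 = 2, and the invariant factors of ∂_2 are all 1, so H_1 = Z^2.
  H_2: rank ker ∂_2 − rank ∂_3 = (18 − 17) − 0 = 1, and there is no ∂_3, so H_2 = Z.

(K is a triangulation of the torus T^2.)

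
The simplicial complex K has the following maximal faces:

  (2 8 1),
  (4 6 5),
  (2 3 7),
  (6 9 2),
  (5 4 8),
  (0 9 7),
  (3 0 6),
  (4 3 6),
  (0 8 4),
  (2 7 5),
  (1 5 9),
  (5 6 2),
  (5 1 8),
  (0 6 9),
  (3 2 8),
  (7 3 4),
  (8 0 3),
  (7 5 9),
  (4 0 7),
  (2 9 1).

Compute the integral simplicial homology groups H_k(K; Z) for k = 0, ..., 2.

H_0 ≅ Z,  H_1 ≅ Z ⊕ Z/2,  H_2 = 0.

K has 10 vertices, 30 edges, 20 triangles.
rank ∂_0 = 0, rank ∂_1 = 9 ⇒ b_0 = 10 − 0 − 9 = 1; all invariant factors of ∂_1 are 1 so no torsion. So H_0 = Z.
rank ∂_1 = 9, rank ∂_2 = 20 ⇒ b_1 = 30 − 9 − 20 = 1; ∂_2 has invariant factor(s) [2] giving torsion. So H_1 = Z ⊕ Z/2.
rank ∂_2 = 20, rank ∂_3 = 0 ⇒ b_2 = 20 − 20 − 0 = 0. So H_2 = 0.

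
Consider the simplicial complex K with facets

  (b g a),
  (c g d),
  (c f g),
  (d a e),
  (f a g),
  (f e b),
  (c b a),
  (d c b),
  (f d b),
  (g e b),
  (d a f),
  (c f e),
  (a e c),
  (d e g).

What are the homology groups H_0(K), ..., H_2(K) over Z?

Take the total order a < b < c < d < e < f < g on the vertex set. Then K (dimension 2) consists of the simplices:

  0-simplices (7): a, b, c, d, e, f, g
  1-simplices (21): ab, ac, ad, ae, af, ag, bc, bd, be, bf, bg, cd, ce, cf, cg, de, df, dg, ef, eg, fg
  2-simplices (14): abc, abg, ace, ade, adf, afg, bcd, bdf, bef, beg, cdg, cef, cfg, deg

Hence C_0 ≅ Z^7, C_1 ≅ Z^21, C_2 ≅ Z^14.

The boundary map ∂_1: C_1 → C_0 is given by ∂[p,q] = [q] − [p]. For instance
  ∂df = f − d.
The 7×21 boundary matrix has rank 6 and Smith normal form diag(1,1,1,1,1,1).

Boundary ∂_2: C_2 → C_1 sends each 2-simplex [p,q,r] to [q,r] − [p,r] + [p,q]. For instance
  ∂adf = df − af + ad,
  ∂deg = eg − dg + de.
As a 21×14 matrix over Z this has rank 13, with invariant factors (1,1,1,1,1,1,1,1,1,1,1,1,1).

Now H_k = ker ∂_k / im ∂_{k+1}, so:

  H_0: rank C_0 − rank ∂_1 = 7 − 6 = 1, and the invariant factors of ∂_1 are all 1, so H_0 = Z.
  H_1: rank ker ∂_1 − rank ∂_2 = (21 − 6) − 13 = 2, and the invariant factors of ∂_2 are all 1, so H_1 = Z^2.
  H_2: rank ker ∂_2 − rank ∂_3 = (14 − 13) − 0 = 1, and there is no ∂_3, so H_2 = Z.

H_0 = Z,  H_1 = Z^2,  H_2 = Z.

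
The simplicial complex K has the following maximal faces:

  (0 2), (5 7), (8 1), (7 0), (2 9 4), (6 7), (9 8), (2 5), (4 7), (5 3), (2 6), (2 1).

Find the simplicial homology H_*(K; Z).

Take the total order 0 < 1 < 2 < 3 < 4 < 5 < 6 < 7 < 8 < 9 on the vertex set. Then K (dimension 2) consists of the simplices:

  0-simplices (10): [0], [1], [2], [3], [4], [5], [6], [7], [8], [9]
  1-simplices (14): [0,2], [0,7], [1,2], [1,8], [2,4], [2,5], [2,6], [2,9], [3,5], [4,7], [4,9], [5,7], [6,7], [8,9]
  2-simplices (1): [2,4,9]

so the chain groups are C_0 ≅ Z^10, C_1 ≅ Z^14, C_2 ≅ Z^1.

∂_1: C_1 → C_0 sends each edge [p,q] (with p < q) to q − p.
The resulting 10×14 matrix has rank 9, and its Smith normal form has invariant factors (1,1,1,1,1,1,1,1,1).

∂_2: C_2 → C_1 maps a triangle to the signed sum of its edges. For instance
  ∂[2,4,9] = [4,9] − [2,9] + [2,4].
The resulting 14×1 matrix has rank 1, and its Smith normal form has invariant factors (1).

Reading off H_k = ker ∂_k / im ∂_{k+1}:

  H_0: rank C_0 − rank ∂_1 = 10 − 9 = 1, and the invariant factors of ∂_1 are all 1, so H_0 = Z.
  H_1: rank ker ∂_1 − rank ∂_2 = (14 − 9) − 1 = 4, and the invariant factors of ∂_2 are all 1, so H_1 = Z^4.
  H_2: rank ker ∂_2 − rank ∂_3 = (1 − 1) − 0 = 0, and there is no ∂_3, so H_2 = 0.

H_0 ≅ Z,  H_1 ≅ Z^4,  H_2 = 0.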